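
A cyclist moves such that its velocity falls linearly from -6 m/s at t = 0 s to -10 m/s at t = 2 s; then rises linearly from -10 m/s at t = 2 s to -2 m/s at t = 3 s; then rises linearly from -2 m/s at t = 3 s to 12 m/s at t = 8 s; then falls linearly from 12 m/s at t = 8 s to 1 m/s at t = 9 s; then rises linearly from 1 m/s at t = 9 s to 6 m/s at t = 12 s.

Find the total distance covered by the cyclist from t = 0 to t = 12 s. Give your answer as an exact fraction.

Total distance travelled is ∫|v| dt — sum the magnitudes of each area piece.
0–2 s: |½(-6 + -10)(2)| = 16 m
2–3 s: |½(-10 + -2)(1)| = 6 m
3–8 s: v = 0 at t = 26/7 s; triangle areas 5/7 + 180/7 = 185/7 m
8–9 s: |½(12 + 1)(1)| = 6.5 m
9–12 s: |½(1 + 6)(3)| = 10.5 m
Total distance = 458/7 m

458/7 m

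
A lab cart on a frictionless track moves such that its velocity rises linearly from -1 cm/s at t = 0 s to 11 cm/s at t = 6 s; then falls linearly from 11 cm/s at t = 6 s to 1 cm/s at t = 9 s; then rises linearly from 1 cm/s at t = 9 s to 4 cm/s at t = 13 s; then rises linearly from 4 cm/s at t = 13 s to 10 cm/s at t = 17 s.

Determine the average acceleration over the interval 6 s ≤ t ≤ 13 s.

Average acceleration = Δv/Δt = (4 − 11)/(13 − 6) = -1 cm/s².

-1 cm/s²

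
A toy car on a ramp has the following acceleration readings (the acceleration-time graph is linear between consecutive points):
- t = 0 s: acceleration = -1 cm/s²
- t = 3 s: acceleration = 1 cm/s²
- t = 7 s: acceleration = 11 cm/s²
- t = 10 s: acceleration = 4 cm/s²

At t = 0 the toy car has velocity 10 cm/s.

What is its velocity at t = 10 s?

56.5 cm/s

Δv equals the area under the a-t graph; then v = v₀ + Δv.
0–3 s: ½(-1 + 1)(3) = 0 cm/s
3–7 s: ½(1 + 11)(4) = 24 cm/s
7–10 s: ½(11 + 4)(3) = 22.5 cm/s
Δv = 46.5 cm/s, so v(10) = 10 + (46.5) = 56.5 cm/s.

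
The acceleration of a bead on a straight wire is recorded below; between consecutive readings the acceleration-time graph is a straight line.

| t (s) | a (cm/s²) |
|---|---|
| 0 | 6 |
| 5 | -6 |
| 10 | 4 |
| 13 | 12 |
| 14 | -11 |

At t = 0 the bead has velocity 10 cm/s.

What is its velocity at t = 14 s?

29.5 cm/s

Δv equals the area under the a-t graph; then v = v₀ + Δv.
0–5 s: ½(6 + -6)(5) = 0 cm/s
5–10 s: ½(-6 + 4)(5) = -5 cm/s
10–13 s: ½(4 + 12)(3) = 24 cm/s
13–14 s: ½(12 + -11)(1) = 0.5 cm/s
Δv = 19.5 cm/s, so v(14) = 10 + (19.5) = 29.5 cm/s.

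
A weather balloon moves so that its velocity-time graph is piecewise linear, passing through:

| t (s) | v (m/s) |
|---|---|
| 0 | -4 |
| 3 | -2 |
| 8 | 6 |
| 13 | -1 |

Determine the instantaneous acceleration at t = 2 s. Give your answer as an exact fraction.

2/3 m/s²

Acceleration is the slope of the v-t graph on 0–3 s: (-2 − -4)/(3 − 0) = 2/3 m/s².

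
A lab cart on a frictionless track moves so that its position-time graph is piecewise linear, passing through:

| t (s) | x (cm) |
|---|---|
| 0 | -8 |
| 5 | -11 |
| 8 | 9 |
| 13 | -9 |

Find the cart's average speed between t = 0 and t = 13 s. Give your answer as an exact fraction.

Average speed = (total path length)/(elapsed time); on a piecewise-linear x-t graph the path length is Σ|Δx|.
0–5 s: |Δx| = |-11 − -8| = 3 cm
5–8 s: |Δx| = |9 − -11| = 20 cm
8–13 s: |Δx| = |-9 − 9| = 18 cm
Total path = 41 cm; average speed = 41/13 = 41/13 cm/s.

41/13 cm/s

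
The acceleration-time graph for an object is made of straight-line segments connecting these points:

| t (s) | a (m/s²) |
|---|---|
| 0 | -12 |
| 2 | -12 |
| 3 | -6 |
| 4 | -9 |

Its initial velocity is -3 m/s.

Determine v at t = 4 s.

-43.5 m/s

Δv equals the area under the a-t graph; then v = v₀ + Δv.
0–2 s: -12 × 2 = -24 m/s
2–3 s: ½(-12 + -6)(1) = -9 m/s
3–4 s: ½(-6 + -9)(1) = -7.5 m/s
Δv = -40.5 m/s, so v(4) = -3 + (-40.5) = -43.5 m/s.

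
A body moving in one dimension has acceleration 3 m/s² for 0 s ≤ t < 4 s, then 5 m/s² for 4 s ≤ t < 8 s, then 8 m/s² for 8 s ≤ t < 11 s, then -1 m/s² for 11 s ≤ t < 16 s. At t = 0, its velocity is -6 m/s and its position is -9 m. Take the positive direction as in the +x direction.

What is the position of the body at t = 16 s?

406.5 m

On each constant-a segment, Δv = aΔt and Δx = v₀Δt + ½aΔt²; chain segment to segment.
0–4 s: v starts -6 m/s; Δx = -6·4 + ½·3·4² = 0 m; v ends 6 m/s.
4–8 s: v starts 6 m/s; Δx = 6·4 + ½·5·4² = 64 m; v ends 26 m/s.
8–11 s: v starts 26 m/s; Δx = 26·3 + ½·8·3² = 114 m; v ends 50 m/s.
11–16 s: v starts 50 m/s; Δx = 50·5 + ½·-1·5² = 237.5 m; v ends 45 m/s.
x(16) = -9 + Σ Δx = 406.5 m.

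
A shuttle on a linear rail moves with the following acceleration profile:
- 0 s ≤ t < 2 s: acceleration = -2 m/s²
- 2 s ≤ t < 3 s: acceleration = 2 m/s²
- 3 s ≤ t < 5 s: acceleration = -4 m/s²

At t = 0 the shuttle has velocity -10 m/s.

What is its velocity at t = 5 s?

-20 m/s

Δv equals the area under the a-t graph; then v = v₀ + Δv.
0–2 s: -2 × 2 = -4 m/s
2–3 s: 2 × 1 = 2 m/s
3–5 s: -4 × 2 = -8 m/s
Δv = -10 m/s, so v(5) = -10 + (-10) = -20 m/s.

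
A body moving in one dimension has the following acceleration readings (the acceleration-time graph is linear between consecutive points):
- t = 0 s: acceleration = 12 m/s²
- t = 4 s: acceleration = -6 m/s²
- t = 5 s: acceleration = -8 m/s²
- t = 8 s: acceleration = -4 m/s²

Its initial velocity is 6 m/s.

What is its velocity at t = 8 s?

Δv equals the area under the a-t graph; then v = v₀ + Δv.
0–4 s: ½(12 + -6)(4) = 12 m/s
4–5 s: ½(-6 + -8)(1) = -7 m/s
5–8 s: ½(-8 + -4)(3) = -18 m/s
Δv = -13 m/s, so v(8) = 6 + (-13) = -7 m/s.

-7 m/s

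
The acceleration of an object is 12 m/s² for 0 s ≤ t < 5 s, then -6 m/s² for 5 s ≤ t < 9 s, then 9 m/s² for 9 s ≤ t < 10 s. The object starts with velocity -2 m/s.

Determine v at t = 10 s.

Δv equals the area under the a-t graph; then v = v₀ + Δv.
0–5 s: 12 × 5 = 60 m/s
5–9 s: -6 × 4 = -24 m/s
9–10 s: 9 × 1 = 9 m/s
Δv = 45 m/s, so v(10) = -2 + (45) = 43 m/s.

43 m/s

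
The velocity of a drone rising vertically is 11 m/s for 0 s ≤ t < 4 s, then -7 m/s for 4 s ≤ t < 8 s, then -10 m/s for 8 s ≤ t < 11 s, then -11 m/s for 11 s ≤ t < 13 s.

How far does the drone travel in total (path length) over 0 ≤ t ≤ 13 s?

Distance (not displacement) is the total path length: add the absolute areas under v-t.
0–4 s: |11| × 4 = 44 m
4–8 s: |-7| × 4 = 28 m
8–11 s: |-10| × 3 = 30 m
11–13 s: |-11| × 2 = 22 m
Total distance = 124 m

124 m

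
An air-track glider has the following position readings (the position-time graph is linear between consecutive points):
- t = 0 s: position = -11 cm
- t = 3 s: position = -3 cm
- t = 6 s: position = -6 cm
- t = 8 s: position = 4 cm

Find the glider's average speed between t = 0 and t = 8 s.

2.625 cm/s

Average speed = (total path length)/(elapsed time); on a piecewise-linear x-t graph the path length is Σ|Δx|.
0–3 s: |Δx| = |-3 − -11| = 8 cm
3–6 s: |Δx| = |-6 − -3| = 3 cm
6–8 s: |Δx| = |4 − -6| = 10 cm
Total path = 21 cm; average speed = 21/8 = 2.625 cm/s.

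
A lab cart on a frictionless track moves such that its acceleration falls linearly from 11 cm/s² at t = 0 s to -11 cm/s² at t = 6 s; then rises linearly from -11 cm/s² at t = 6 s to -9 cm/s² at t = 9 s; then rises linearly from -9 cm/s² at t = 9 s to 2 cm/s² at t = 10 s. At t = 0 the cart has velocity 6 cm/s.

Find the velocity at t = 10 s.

Δv equals the area under the a-t graph; then v = v₀ + Δv.
0–6 s: ½(11 + -11)(6) = 0 cm/s
6–9 s: ½(-11 + -9)(3) = -30 cm/s
9–10 s: ½(-9 + 2)(1) = -3.5 cm/s
Δv = -33.5 cm/s, so v(10) = 6 + (-33.5) = -27.5 cm/s.

-27.5 cm/s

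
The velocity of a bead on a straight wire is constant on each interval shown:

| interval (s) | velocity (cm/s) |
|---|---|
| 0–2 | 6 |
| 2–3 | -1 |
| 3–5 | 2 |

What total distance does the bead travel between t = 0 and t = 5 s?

17 cm

Distance (not displacement) is the total path length: add the absolute areas under v-t.
0–2 s: |6| × 2 = 12 cm
2–3 s: |-1| × 1 = 1 cm
3–5 s: |2| × 2 = 4 cm
Total distance = 17 cm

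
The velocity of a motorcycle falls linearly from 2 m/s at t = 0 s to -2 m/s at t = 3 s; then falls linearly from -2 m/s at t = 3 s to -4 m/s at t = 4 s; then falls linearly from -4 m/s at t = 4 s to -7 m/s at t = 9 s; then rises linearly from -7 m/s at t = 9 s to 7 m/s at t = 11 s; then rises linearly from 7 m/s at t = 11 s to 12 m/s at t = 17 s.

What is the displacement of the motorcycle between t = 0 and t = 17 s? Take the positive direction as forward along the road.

Displacement is the signed area under the v-t curve.
0–3 s: ½(2 + -2)(3) = 0 m
3–4 s: ½(-2 + -4)(1) = -3 m
4–9 s: ½(-4 + -7)(5) = -27.5 m
9–11 s: ½(-7 + 7)(2) = 0 m
11–17 s: ½(7 + 12)(6) = 57 m
Net displacement = 26.5 m

26.5 m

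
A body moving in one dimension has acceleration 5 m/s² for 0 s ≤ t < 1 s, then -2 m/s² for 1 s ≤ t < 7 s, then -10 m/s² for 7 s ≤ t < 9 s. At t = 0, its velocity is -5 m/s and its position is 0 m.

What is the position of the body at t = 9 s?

-82.5 m

On each constant-a segment, Δv = aΔt and Δx = v₀Δt + ½aΔt²; chain segment to segment.
0–1 s: v starts -5 m/s; Δx = -5·1 + ½·5·1² = -2.5 m; v ends 0 m/s.
1–7 s: v starts 0 m/s; Δx = 0·6 + ½·-2·6² = -36 m; v ends -12 m/s.
7–9 s: v starts -12 m/s; Δx = -12·2 + ½·-10·2² = -44 m; v ends -32 m/s.
x(9) = 0 + Σ Δx = -82.5 m.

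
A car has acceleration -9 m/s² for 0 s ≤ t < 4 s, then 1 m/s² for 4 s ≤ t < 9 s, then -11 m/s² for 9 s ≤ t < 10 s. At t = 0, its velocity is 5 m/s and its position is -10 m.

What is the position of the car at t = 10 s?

On each constant-a segment, Δv = aΔt and Δx = v₀Δt + ½aΔt²; chain segment to segment.
0–4 s: v starts 5 m/s; Δx = 5·4 + ½·-9·4² = -52 m; v ends -31 m/s.
4–9 s: v starts -31 m/s; Δx = -31·5 + ½·1·5² = -142.5 m; v ends -26 m/s.
9–10 s: v starts -26 m/s; Δx = -26·1 + ½·-11·1² = -31.5 m; v ends -37 m/s.
x(10) = -10 + Σ Δx = -236 m.

-236 m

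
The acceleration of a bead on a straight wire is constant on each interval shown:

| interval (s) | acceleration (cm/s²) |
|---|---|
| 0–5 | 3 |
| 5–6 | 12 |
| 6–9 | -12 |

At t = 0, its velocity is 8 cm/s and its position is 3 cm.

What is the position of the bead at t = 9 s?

On each constant-a segment, Δv = aΔt and Δx = v₀Δt + ½aΔt²; chain segment to segment.
0–5 s: v starts 8 cm/s; Δx = 8·5 + ½·3·5² = 77.5 cm; v ends 23 cm/s.
5–6 s: v starts 23 cm/s; Δx = 23·1 + ½·12·1² = 29 cm; v ends 35 cm/s.
6–9 s: v starts 35 cm/s; Δx = 35·3 + ½·-12·3² = 51 cm; v ends -1 cm/s.
x(9) = 3 + Σ Δx = 160.5 cm.

160.5 cm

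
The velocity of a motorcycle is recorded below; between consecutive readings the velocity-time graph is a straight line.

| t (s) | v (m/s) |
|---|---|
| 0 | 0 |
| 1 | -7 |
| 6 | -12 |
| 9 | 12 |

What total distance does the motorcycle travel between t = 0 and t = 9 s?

69 m

Total distance travelled is ∫|v| dt — sum the magnitudes of each area piece.
0–1 s: |½(0 + -7)(1)| = 3.5 m
1–6 s: |½(-7 + -12)(5)| = 47.5 m
6–9 s: v = 0 at t = 7.5 s; triangle areas 9 + 9 = 18 m
Total distance = 69 m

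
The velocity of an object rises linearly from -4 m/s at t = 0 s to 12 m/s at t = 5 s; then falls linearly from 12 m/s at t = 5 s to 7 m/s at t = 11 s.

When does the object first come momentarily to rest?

v changes sign on 0–5 s (from -4 to 12); the graph is linear there, so v = 0 at t = 0 + (4)·(5 − 0)/(12 − -4) = 1.25 s.

t = 1.25 s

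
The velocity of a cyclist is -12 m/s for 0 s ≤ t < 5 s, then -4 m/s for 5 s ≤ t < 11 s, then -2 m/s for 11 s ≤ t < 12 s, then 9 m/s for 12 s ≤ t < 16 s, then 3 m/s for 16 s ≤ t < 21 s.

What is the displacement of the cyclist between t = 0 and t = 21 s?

Net displacement equals the area under the velocity-time graph (areas below the axis count negative).
0–5 s: -12 × 5 = -60 m
5–11 s: -4 × 6 = -24 m
11–12 s: -2 × 1 = -2 m
12–16 s: 9 × 4 = 36 m
16–21 s: 3 × 5 = 15 m
Net displacement = -35 m

-35 m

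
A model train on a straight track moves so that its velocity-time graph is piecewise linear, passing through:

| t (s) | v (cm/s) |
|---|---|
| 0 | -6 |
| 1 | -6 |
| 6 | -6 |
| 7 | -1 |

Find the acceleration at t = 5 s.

0 cm/s²

Acceleration is the slope of the v-t graph on 1–6 s: (-6 − -6)/(6 − 1) = 0 cm/s².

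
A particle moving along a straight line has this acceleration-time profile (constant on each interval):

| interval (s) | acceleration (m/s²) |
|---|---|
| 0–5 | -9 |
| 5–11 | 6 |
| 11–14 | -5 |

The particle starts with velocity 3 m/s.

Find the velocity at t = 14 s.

-21 m/s

Δv equals the area under the a-t graph; then v = v₀ + Δv.
0–5 s: -9 × 5 = -45 m/s
5–11 s: 6 × 6 = 36 m/s
11–14 s: -5 × 3 = -15 m/s
Δv = -24 m/s, so v(14) = 3 + (-24) = -21 m/s.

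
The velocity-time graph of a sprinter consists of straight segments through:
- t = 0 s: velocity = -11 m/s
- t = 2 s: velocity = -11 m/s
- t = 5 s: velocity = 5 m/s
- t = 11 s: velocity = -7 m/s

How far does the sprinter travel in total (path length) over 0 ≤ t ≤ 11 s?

Distance (not displacement) is the total path length: add the absolute areas under v-t.
0–2 s: |-11| × 2 = 22 m
2–5 s: v = 0 at t = 4.0625 s; triangle areas 11.34375 + 2.34375 = 13.6875 m
5–11 s: v = 0 at t = 7.5 s; triangle areas 6.25 + 12.25 = 18.5 m
Total distance = 54.1875 m

54.1875 m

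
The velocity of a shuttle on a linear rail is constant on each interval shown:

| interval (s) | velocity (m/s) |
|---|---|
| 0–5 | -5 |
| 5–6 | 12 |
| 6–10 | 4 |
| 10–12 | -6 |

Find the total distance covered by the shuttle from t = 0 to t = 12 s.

65 m

Total distance travelled is ∫|v| dt — sum the magnitudes of each area piece.
0–5 s: |-5| × 5 = 25 m
5–6 s: |12| × 1 = 12 m
6–10 s: |4| × 4 = 16 m
10–12 s: |-6| × 2 = 12 m
Total distance = 65 m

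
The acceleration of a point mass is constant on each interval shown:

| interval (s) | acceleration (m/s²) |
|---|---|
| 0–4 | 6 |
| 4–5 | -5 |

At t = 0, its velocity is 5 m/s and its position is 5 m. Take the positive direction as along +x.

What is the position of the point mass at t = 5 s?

99.5 m

On each constant-a segment, Δv = aΔt and Δx = v₀Δt + ½aΔt²; chain segment to segment.
0–4 s: v starts 5 m/s; Δx = 5·4 + ½·6·4² = 68 m; v ends 29 m/s.
4–5 s: v starts 29 m/s; Δx = 29·1 + ½·-5·1² = 26.5 m; v ends 24 m/s.
x(5) = 5 + Σ Δx = 99.5 m.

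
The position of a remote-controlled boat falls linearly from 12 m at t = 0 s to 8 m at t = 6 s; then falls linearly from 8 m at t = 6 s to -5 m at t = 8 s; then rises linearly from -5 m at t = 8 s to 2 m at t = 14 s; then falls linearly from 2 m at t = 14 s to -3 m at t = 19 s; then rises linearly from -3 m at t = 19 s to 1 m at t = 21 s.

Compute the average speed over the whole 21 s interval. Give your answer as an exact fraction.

11/7 m/s

Average speed = (total path length)/(elapsed time); on a piecewise-linear x-t graph the path length is Σ|Δx|.
0–6 s: |Δx| = |8 − 12| = 4 m
6–8 s: |Δx| = |-5 − 8| = 13 m
8–14 s: |Δx| = |2 − -5| = 7 m
14–19 s: |Δx| = |-3 − 2| = 5 m
19–21 s: |Δx| = |1 − -3| = 4 m
Total path = 33 m; average speed = 33/21 = 11/7 m/s.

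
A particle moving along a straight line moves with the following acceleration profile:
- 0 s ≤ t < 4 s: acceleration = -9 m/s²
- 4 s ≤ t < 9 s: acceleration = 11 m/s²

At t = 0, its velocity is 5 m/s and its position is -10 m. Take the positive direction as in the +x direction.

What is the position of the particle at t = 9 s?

-79.5 m

On each constant-a segment, Δv = aΔt and Δx = v₀Δt + ½aΔt²; chain segment to segment.
0–4 s: v starts 5 m/s; Δx = 5·4 + ½·-9·4² = -52 m; v ends -31 m/s.
4–9 s: v starts -31 m/s; Δx = -31·5 + ½·11·5² = -17.5 m; v ends 24 m/s.
x(9) = -10 + Σ Δx = -79.5 m.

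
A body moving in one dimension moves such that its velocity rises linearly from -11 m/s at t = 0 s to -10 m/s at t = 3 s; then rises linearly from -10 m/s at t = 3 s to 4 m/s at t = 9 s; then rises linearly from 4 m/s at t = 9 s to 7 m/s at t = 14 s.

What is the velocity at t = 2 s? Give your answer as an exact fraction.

On 0–3 s the graph is linear from -11 to -10 m/s: v(2) = -11 + (-10 − -11)·(2 − 0)/(3 − 0) = -31/3 m/s.

-31/3 m/s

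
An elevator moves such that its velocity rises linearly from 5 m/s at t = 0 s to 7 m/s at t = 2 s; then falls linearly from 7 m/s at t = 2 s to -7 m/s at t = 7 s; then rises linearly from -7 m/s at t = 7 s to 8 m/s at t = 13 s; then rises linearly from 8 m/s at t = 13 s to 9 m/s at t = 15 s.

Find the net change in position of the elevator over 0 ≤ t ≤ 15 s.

Displacement is the signed area under the v-t curve.
0–2 s: ½(5 + 7)(2) = 12 m
2–7 s: ½(7 + -7)(5) = 0 m
7–13 s: ½(-7 + 8)(6) = 3 m
13–15 s: ½(8 + 9)(2) = 17 m
Net displacement = 32 m

32 m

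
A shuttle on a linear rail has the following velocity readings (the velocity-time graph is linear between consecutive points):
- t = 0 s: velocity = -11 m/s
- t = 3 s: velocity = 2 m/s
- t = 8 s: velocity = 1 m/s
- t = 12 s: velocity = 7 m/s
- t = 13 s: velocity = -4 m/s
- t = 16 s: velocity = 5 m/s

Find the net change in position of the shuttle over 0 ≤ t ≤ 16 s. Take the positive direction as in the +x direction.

13 m

Net displacement equals the area under the velocity-time graph (areas below the axis count negative).
0–3 s: ½(-11 + 2)(3) = -13.5 m
3–8 s: ½(2 + 1)(5) = 7.5 m
8–12 s: ½(1 + 7)(4) = 16 m
12–13 s: ½(7 + -4)(1) = 1.5 m
13–16 s: ½(-4 + 5)(3) = 1.5 m
Net displacement = 13 m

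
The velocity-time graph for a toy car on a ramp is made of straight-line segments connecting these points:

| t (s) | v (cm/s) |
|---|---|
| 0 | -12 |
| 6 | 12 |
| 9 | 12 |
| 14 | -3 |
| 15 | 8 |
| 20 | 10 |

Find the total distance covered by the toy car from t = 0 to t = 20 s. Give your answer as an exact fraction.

Total distance travelled is ∫|v| dt — sum the magnitudes of each area piece.
0–6 s: v = 0 at t = 3 s; triangle areas 18 + 18 = 36 cm
6–9 s: |12| × 3 = 36 cm
9–14 s: v = 0 at t = 13 s; triangle areas 24 + 1.5 = 25.5 cm
14–15 s: v = 0 at t = 157/11 s; triangle areas 9/22 + 32/11 = 73/22 cm
15–20 s: |½(8 + 10)(5)| = 45 cm
Total distance = 1604/11 cm

1604/11 cm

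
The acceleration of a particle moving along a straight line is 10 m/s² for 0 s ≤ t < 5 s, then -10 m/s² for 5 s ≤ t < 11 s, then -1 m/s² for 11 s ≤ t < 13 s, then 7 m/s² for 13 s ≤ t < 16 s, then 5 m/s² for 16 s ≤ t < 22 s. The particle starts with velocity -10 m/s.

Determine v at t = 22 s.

29 m/s

Δv equals the area under the a-t graph; then v = v₀ + Δv.
0–5 s: 10 × 5 = 50 m/s
5–11 s: -10 × 6 = -60 m/s
11–13 s: -1 × 2 = -2 m/s
13–16 s: 7 × 3 = 21 m/s
16–22 s: 5 × 6 = 30 m/s
Δv = 39 m/s, so v(22) = -10 + (39) = 29 m/s.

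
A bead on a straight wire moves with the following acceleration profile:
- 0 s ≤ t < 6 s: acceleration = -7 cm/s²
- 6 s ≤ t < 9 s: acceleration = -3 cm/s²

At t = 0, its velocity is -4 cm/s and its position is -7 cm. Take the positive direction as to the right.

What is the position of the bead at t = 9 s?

-308.5 cm

On each constant-a segment, Δv = aΔt and Δx = v₀Δt + ½aΔt²; chain segment to segment.
0–6 s: v starts -4 cm/s; Δx = -4·6 + ½·-7·6² = -150 cm; v ends -46 cm/s.
6–9 s: v starts -46 cm/s; Δx = -46·3 + ½·-3·3² = -151.5 cm; v ends -55 cm/s.
x(9) = -7 + Σ Δx = -308.5 cm.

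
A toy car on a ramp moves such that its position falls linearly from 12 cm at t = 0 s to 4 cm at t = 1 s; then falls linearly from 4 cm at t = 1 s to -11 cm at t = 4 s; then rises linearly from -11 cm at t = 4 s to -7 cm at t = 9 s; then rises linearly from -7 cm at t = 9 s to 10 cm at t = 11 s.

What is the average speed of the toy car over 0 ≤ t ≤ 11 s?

4 cm/s

Average speed = (total path length)/(elapsed time); on a piecewise-linear x-t graph the path length is Σ|Δx|.
0–1 s: |Δx| = |4 − 12| = 8 cm
1–4 s: |Δx| = |-11 − 4| = 15 cm
4–9 s: |Δx| = |-7 − -11| = 4 cm
9–11 s: |Δx| = |10 − -7| = 17 cm
Total path = 44 cm; average speed = 44/11 = 4 cm/s.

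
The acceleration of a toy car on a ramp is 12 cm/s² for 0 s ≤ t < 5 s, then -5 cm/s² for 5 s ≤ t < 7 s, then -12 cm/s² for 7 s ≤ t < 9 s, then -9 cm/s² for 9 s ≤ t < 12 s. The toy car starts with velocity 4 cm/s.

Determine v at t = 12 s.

Δv equals the area under the a-t graph; then v = v₀ + Δv.
0–5 s: 12 × 5 = 60 cm/s
5–7 s: -5 × 2 = -10 cm/s
7–9 s: -12 × 2 = -24 cm/s
9–12 s: -9 × 3 = -27 cm/s
Δv = -1 cm/s, so v(12) = 4 + (-1) = 3 cm/s.

3 cm/s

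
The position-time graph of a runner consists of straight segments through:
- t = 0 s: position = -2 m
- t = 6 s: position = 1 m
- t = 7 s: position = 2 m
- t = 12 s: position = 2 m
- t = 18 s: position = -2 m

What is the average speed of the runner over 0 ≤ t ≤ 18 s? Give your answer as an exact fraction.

4/9 m/s

Average speed = (total path length)/(elapsed time); on a piecewise-linear x-t graph the path length is Σ|Δx|.
0–6 s: |Δx| = |1 − -2| = 3 m
6–7 s: |Δx| = |2 − 1| = 1 m
7–12 s: |Δx| = |2 − 2| = 0 m
12–18 s: |Δx| = |-2 − 2| = 4 m
Total path = 8 m; average speed = 8/18 = 4/9 m/s.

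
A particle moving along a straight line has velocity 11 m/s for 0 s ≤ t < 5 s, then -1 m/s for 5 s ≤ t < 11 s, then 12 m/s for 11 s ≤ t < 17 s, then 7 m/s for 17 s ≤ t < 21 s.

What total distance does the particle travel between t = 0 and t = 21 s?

Distance (not displacement) is the total path length: add the absolute areas under v-t.
0–5 s: |11| × 5 = 55 m
5–11 s: |-1| × 6 = 6 m
11–17 s: |12| × 6 = 72 m
17–21 s: |7| × 4 = 28 m
Total distance = 161 m

161 m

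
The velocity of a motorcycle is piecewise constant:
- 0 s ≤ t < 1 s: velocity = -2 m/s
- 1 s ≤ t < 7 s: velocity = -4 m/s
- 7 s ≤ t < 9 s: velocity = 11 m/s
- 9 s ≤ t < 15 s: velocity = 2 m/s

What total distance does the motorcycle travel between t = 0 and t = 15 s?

Distance (not displacement) is the total path length: add the absolute areas under v-t.
0–1 s: |-2| × 1 = 2 m
1–7 s: |-4| × 6 = 24 m
7–9 s: |11| × 2 = 22 m
9–15 s: |2| × 6 = 12 m
Total distance = 60 m

60 m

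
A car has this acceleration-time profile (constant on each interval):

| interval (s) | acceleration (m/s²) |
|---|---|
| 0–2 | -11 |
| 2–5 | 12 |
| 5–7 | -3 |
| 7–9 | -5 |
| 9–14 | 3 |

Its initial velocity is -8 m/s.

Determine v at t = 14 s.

Δv equals the area under the a-t graph; then v = v₀ + Δv.
0–2 s: -11 × 2 = -22 m/s
2–5 s: 12 × 3 = 36 m/s
5–7 s: -3 × 2 = -6 m/s
7–9 s: -5 × 2 = -10 m/s
9–14 s: 3 × 5 = 15 m/s
Δv = 13 m/s, so v(14) = -8 + (13) = 5 m/s.

5 m/s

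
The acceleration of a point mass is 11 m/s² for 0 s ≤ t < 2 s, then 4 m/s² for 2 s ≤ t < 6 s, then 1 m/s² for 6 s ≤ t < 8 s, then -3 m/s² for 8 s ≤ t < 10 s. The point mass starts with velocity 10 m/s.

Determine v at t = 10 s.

44 m/s

Δv equals the area under the a-t graph; then v = v₀ + Δv.
0–2 s: 11 × 2 = 22 m/s
2–6 s: 4 × 4 = 16 m/s
6–8 s: 1 × 2 = 2 m/s
8–10 s: -3 × 2 = -6 m/s
Δv = 34 m/s, so v(10) = 10 + (34) = 44 m/s.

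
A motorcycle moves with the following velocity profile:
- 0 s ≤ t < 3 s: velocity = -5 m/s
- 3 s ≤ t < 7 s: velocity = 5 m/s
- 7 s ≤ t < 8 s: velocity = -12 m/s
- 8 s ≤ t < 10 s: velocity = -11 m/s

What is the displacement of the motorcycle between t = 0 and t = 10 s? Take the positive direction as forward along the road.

-29 m

Displacement is the signed area under the v-t curve.
0–3 s: -5 × 3 = -15 m
3–7 s: 5 × 4 = 20 m
7–8 s: -12 × 1 = -12 m
8–10 s: -11 × 2 = -22 m
Net displacement = -29 m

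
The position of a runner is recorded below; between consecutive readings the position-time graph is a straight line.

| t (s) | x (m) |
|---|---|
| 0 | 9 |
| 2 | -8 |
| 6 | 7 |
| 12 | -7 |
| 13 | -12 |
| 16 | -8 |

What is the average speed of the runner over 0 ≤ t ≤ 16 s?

3.4375 m/s

Average speed = (total path length)/(elapsed time); on a piecewise-linear x-t graph the path length is Σ|Δx|.
0–2 s: |Δx| = |-8 − 9| = 17 m
2–6 s: |Δx| = |7 − -8| = 15 m
6–12 s: |Δx| = |-7 − 7| = 14 m
12–13 s: |Δx| = |-12 − -7| = 5 m
13–16 s: |Δx| = |-8 − -12| = 4 m
Total path = 55 m; average speed = 55/16 = 3.4375 m/s.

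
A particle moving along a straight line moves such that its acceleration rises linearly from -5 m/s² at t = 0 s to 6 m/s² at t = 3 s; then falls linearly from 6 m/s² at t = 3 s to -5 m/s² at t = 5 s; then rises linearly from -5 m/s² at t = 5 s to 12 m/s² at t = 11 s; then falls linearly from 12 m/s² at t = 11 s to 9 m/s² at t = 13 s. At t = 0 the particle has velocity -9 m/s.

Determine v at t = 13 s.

Δv equals the area under the a-t graph; then v = v₀ + Δv.
0–3 s: ½(-5 + 6)(3) = 1.5 m/s
3–5 s: ½(6 + -5)(2) = 1 m/s
5–11 s: ½(-5 + 12)(6) = 21 m/s
11–13 s: ½(12 + 9)(2) = 21 m/s
Δv = 44.5 m/s, so v(13) = -9 + (44.5) = 35.5 m/s.

35.5 m/s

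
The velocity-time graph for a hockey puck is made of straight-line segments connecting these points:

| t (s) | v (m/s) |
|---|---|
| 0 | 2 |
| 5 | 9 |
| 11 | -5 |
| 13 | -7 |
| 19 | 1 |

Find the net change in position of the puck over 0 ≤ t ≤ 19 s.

9.5 m

Net displacement equals the area under the velocity-time graph (areas below the axis count negative).
0–5 s: ½(2 + 9)(5) = 27.5 m
5–11 s: ½(9 + -5)(6) = 12 m
11–13 s: ½(-5 + -7)(2) = -12 m
13–19 s: ½(-7 + 1)(6) = -18 m
Net displacement = 9.5 m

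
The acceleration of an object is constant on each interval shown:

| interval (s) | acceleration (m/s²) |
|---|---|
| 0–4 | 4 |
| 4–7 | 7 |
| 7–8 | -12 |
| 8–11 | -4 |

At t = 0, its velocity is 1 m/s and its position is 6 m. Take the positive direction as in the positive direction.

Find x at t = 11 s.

On each constant-a segment, Δv = aΔt and Δx = v₀Δt + ½aΔt²; chain segment to segment.
0–4 s: v starts 1 m/s; Δx = 1·4 + ½·4·4² = 36 m; v ends 17 m/s.
4–7 s: v starts 17 m/s; Δx = 17·3 + ½·7·3² = 82.5 m; v ends 38 m/s.
7–8 s: v starts 38 m/s; Δx = 38·1 + ½·-12·1² = 32 m; v ends 26 m/s.
8–11 s: v starts 26 m/s; Δx = 26·3 + ½·-4·3² = 60 m; v ends 14 m/s.
x(11) = 6 + Σ Δx = 216.5 m.

216.5 m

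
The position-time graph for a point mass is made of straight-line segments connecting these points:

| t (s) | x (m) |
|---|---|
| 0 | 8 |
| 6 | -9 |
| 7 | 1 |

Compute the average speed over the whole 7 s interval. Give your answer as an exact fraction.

27/7 m/s

Average speed = (total path length)/(elapsed time); on a piecewise-linear x-t graph the path length is Σ|Δx|.
0–6 s: |Δx| = |-9 − 8| = 17 m
6–7 s: |Δx| = |1 − -9| = 10 m
Total path = 27 m; average speed = 27/7 = 27/7 m/s.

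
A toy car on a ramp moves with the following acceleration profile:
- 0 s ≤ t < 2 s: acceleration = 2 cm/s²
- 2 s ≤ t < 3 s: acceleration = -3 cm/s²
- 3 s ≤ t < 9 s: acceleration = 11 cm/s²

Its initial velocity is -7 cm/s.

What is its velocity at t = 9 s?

60 cm/s

Δv equals the area under the a-t graph; then v = v₀ + Δv.
0–2 s: 2 × 2 = 4 cm/s
2–3 s: -3 × 1 = -3 cm/s
3–9 s: 11 × 6 = 66 cm/s
Δv = 67 cm/s, so v(9) = -7 + (67) = 60 cm/s.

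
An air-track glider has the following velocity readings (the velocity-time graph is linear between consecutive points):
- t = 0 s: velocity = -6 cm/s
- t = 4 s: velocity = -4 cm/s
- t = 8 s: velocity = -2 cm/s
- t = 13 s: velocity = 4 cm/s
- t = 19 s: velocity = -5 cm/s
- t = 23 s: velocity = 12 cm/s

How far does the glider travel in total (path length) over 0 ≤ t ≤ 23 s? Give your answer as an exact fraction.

Distance (not displacement) is the total path length: add the absolute areas under v-t.
0–4 s: |½(-6 + -4)(4)| = 20 cm
4–8 s: |½(-4 + -2)(4)| = 12 cm
8–13 s: v = 0 at t = 29/3 s; triangle areas 5/3 + 20/3 = 25/3 cm
13–19 s: v = 0 at t = 47/3 s; triangle areas 16/3 + 25/3 = 41/3 cm
19–23 s: v = 0 at t = 343/17 s; triangle areas 50/17 + 288/17 = 338/17 cm
Total distance = 1256/17 cm

1256/17 cm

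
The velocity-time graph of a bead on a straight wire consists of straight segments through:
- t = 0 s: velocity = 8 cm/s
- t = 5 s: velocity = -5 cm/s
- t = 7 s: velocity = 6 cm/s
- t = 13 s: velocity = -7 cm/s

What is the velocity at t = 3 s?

0.2 cm/s

On 0–5 s the graph is linear from 8 to -5 cm/s: v(3) = 8 + (-5 − 8)·(3 − 0)/(5 − 0) = 0.2 cm/s.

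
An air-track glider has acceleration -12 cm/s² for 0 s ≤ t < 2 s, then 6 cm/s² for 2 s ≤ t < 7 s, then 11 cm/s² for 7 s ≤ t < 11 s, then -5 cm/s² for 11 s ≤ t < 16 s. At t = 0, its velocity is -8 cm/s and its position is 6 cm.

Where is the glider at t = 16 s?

On each constant-a segment, Δv = aΔt and Δx = v₀Δt + ½aΔt²; chain segment to segment.
0–2 s: v starts -8 cm/s; Δx = -8·2 + ½·-12·2² = -40 cm; v ends -32 cm/s.
2–7 s: v starts -32 cm/s; Δx = -32·5 + ½·6·5² = -85 cm; v ends -2 cm/s.
7–11 s: v starts -2 cm/s; Δx = -2·4 + ½·11·4² = 80 cm; v ends 42 cm/s.
11–16 s: v starts 42 cm/s; Δx = 42·5 + ½·-5·5² = 147.5 cm; v ends 17 cm/s.
x(16) = 6 + Σ Δx = 108.5 cm.

108.5 cm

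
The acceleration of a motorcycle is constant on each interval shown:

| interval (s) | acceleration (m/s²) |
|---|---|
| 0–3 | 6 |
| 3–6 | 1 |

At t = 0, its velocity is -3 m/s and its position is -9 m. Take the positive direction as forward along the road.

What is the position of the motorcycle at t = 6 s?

On each constant-a segment, Δv = aΔt and Δx = v₀Δt + ½aΔt²; chain segment to segment.
0–3 s: v starts -3 m/s; Δx = -3·3 + ½·6·3² = 18 m; v ends 15 m/s.
3–6 s: v starts 15 m/s; Δx = 15·3 + ½·1·3² = 49.5 m; v ends 18 m/s.
x(6) = -9 + Σ Δx = 58.5 m.

58.5 m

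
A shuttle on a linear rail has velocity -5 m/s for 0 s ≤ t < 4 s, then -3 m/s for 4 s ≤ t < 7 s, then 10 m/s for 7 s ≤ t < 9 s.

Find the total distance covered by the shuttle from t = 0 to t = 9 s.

Distance (not displacement) is the total path length: add the absolute areas under v-t.
0–4 s: |-5| × 4 = 20 m
4–7 s: |-3| × 3 = 9 m
7–9 s: |10| × 2 = 20 m
Total distance = 49 m

49 m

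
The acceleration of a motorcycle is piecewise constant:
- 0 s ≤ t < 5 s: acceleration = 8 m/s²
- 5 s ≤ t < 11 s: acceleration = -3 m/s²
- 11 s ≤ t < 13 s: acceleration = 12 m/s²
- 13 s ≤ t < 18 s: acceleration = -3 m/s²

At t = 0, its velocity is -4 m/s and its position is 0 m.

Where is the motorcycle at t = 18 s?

474.5 m

On each constant-a segment, Δv = aΔt and Δx = v₀Δt + ½aΔt²; chain segment to segment.
0–5 s: v starts -4 m/s; Δx = -4·5 + ½·8·5² = 80 m; v ends 36 m/s.
5–11 s: v starts 36 m/s; Δx = 36·6 + ½·-3·6² = 162 m; v ends 18 m/s.
11–13 s: v starts 18 m/s; Δx = 18·2 + ½·12·2² = 60 m; v ends 42 m/s.
13–18 s: v starts 42 m/s; Δx = 42·5 + ½·-3·5² = 172.5 m; v ends 27 m/s.
x(18) = 0 + Σ Δx = 474.5 m.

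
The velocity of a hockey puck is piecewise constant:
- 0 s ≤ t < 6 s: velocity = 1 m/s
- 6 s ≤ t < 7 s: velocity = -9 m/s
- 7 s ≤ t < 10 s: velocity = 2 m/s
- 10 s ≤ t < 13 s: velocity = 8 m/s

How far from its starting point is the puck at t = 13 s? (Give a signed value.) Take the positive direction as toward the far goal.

27 m

Displacement is the signed area under the v-t curve.
0–6 s: 1 × 6 = 6 m
6–7 s: -9 × 1 = -9 m
7–10 s: 2 × 3 = 6 m
10–13 s: 8 × 3 = 24 m
Net displacement = 27 m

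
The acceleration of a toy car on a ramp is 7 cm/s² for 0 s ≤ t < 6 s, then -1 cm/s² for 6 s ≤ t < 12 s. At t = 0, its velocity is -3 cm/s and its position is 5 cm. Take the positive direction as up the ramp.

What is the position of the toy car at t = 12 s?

On each constant-a segment, Δv = aΔt and Δx = v₀Δt + ½aΔt²; chain segment to segment.
0–6 s: v starts -3 cm/s; Δx = -3·6 + ½·7·6² = 108 cm; v ends 39 cm/s.
6–12 s: v starts 39 cm/s; Δx = 39·6 + ½·-1·6² = 216 cm; v ends 33 cm/s.
x(12) = 5 + Σ Δx = 329 cm.

329 cm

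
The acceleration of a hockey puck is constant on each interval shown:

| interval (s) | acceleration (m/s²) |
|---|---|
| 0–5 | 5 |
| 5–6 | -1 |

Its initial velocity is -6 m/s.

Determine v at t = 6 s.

Δv equals the area under the a-t graph; then v = v₀ + Δv.
0–5 s: 5 × 5 = 25 m/s
5–6 s: -1 × 1 = -1 m/s
Δv = 24 m/s, so v(6) = -6 + (24) = 18 m/s.

18 m/s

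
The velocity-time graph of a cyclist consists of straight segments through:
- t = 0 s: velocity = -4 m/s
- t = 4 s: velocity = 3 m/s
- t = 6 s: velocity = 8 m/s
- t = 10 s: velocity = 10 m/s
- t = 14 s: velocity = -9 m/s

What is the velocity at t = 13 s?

On 10–14 s the graph is linear from 10 to -9 m/s: v(13) = 10 + (-9 − 10)·(13 − 10)/(14 − 10) = -4.25 m/s.

-4.25 m/s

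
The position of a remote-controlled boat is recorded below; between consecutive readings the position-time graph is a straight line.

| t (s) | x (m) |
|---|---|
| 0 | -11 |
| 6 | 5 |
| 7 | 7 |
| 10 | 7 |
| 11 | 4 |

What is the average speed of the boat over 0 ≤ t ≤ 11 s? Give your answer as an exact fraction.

21/11 m/s

Average speed = (total path length)/(elapsed time); on a piecewise-linear x-t graph the path length is Σ|Δx|.
0–6 s: |Δx| = |5 − -11| = 16 m
6–7 s: |Δx| = |7 − 5| = 2 m
7–10 s: |Δx| = |7 − 7| = 0 m
10–11 s: |Δx| = |4 − 7| = 3 m
Total path = 21 m; average speed = 21/11 = 21/11 m/s.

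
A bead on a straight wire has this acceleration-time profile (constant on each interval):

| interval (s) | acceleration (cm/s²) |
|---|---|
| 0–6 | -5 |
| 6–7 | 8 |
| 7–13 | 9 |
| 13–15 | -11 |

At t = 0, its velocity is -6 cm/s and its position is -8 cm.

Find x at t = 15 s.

-142 cm

On each constant-a segment, Δv = aΔt and Δx = v₀Δt + ½aΔt²; chain segment to segment.
0–6 s: v starts -6 cm/s; Δx = -6·6 + ½·-5·6² = -126 cm; v ends -36 cm/s.
6–7 s: v starts -36 cm/s; Δx = -36·1 + ½·8·1² = -32 cm; v ends -28 cm/s.
7–13 s: v starts -28 cm/s; Δx = -28·6 + ½·9·6² = -6 cm; v ends 26 cm/s.
13–15 s: v starts 26 cm/s; Δx = 26·2 + ½·-11·2² = 30 cm; v ends 4 cm/s.
x(15) = -8 + Σ Δx = -142 cm.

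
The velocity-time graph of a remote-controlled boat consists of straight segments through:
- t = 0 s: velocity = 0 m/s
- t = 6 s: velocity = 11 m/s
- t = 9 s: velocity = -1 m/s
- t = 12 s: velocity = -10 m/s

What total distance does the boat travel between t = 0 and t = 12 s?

Distance (not displacement) is the total path length: add the absolute areas under v-t.
0–6 s: |½(0 + 11)(6)| = 33 m
6–9 s: v = 0 at t = 8.75 s; triangle areas 15.125 + 0.125 = 15.25 m
9–12 s: |½(-1 + -10)(3)| = 16.5 m
Total distance = 64.75 m

64.75 m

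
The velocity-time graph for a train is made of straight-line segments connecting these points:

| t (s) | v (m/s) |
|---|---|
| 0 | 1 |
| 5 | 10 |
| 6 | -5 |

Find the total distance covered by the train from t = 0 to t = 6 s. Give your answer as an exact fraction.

Total distance travelled is ∫|v| dt — sum the magnitudes of each area piece.
0–5 s: |½(1 + 10)(5)| = 27.5 m
5–6 s: v = 0 at t = 17/3 s; triangle areas 10/3 + 5/6 = 25/6 m
Total distance = 95/3 m

95/3 m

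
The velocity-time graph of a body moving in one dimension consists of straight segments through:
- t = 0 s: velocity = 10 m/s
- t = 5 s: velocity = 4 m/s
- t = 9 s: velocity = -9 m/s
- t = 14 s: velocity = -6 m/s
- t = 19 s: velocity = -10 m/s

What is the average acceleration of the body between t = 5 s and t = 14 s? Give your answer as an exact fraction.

-10/9 m/s²

Average acceleration = Δv/Δt = (-6 − 4)/(14 − 5) = -10/9 m/s².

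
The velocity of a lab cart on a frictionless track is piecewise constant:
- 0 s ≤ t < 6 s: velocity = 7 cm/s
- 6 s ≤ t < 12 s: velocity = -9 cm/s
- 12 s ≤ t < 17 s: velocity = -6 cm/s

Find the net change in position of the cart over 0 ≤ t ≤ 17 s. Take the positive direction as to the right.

Net displacement equals the area under the velocity-time graph (areas below the axis count negative).
0–6 s: 7 × 6 = 42 cm
6–12 s: -9 × 6 = -54 cm
12–17 s: -6 × 5 = -30 cm
Net displacement = -42 cm

-42 cm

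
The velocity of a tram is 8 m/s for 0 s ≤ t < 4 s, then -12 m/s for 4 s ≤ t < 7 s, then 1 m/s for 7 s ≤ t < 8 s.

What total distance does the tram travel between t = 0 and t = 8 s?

69 m

Distance (not displacement) is the total path length: add the absolute areas under v-t.
0–4 s: |8| × 4 = 32 m
4–7 s: |-12| × 3 = 36 m
7–8 s: |1| × 1 = 1 m
Total distance = 69 m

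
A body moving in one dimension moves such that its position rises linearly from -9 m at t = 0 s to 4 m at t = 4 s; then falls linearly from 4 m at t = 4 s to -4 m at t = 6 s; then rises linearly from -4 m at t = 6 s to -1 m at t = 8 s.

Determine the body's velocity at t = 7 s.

Velocity is the slope of the x-t graph on 6–8 s: (-1 − -4)/(8 − 6) = 1.5 m/s.

1.5 m/s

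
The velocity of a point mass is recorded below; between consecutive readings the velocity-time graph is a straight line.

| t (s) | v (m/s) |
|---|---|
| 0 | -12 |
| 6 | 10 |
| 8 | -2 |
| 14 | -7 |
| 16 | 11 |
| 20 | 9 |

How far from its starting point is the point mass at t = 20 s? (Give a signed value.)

19 m

Displacement is the signed area under the v-t curve.
0–6 s: ½(-12 + 10)(6) = -6 m
6–8 s: ½(10 + -2)(2) = 8 m
8–14 s: ½(-2 + -7)(6) = -27 m
14–16 s: ½(-7 + 11)(2) = 4 m
16–20 s: ½(11 + 9)(4) = 40 m
Net displacement = 19 m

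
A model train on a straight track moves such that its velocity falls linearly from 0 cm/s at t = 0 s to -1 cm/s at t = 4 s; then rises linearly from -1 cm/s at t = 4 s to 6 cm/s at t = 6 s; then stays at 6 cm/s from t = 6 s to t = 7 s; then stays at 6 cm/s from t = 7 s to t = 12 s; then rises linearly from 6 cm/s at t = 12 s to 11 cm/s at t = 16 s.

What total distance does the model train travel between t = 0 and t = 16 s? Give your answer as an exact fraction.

Total distance travelled is ∫|v| dt — sum the magnitudes of each area piece.
0–4 s: |½(0 + -1)(4)| = 2 cm
4–6 s: v = 0 at t = 30/7 s; triangle areas 1/7 + 36/7 = 37/7 cm
6–7 s: |6| × 1 = 6 cm
7–12 s: |6| × 5 = 30 cm
12–16 s: |½(6 + 11)(4)| = 34 cm
Total distance = 541/7 cm

541/7 cm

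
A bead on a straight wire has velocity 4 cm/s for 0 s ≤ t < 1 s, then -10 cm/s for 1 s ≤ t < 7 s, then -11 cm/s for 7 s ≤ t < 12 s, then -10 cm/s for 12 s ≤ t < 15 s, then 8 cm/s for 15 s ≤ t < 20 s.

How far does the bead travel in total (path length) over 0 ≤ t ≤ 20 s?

Distance (not displacement) is the total path length: add the absolute areas under v-t.
0–1 s: |4| × 1 = 4 cm
1–7 s: |-10| × 6 = 60 cm
7–12 s: |-11| × 5 = 55 cm
12–15 s: |-10| × 3 = 30 cm
15–20 s: |8| × 5 = 40 cm
Total distance = 189 cm

189 cm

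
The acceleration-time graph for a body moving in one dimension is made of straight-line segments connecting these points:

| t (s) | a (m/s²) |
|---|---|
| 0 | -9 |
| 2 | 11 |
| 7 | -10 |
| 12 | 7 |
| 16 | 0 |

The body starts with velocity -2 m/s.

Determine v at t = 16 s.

9 m/s

Δv equals the area under the a-t graph; then v = v₀ + Δv.
0–2 s: ½(-9 + 11)(2) = 2 m/s
2–7 s: ½(11 + -10)(5) = 2.5 m/s
7–12 s: ½(-10 + 7)(5) = -7.5 m/s
12–16 s: ½(7 + 0)(4) = 14 m/s
Δv = 11 m/s, so v(16) = -2 + (11) = 9 m/s.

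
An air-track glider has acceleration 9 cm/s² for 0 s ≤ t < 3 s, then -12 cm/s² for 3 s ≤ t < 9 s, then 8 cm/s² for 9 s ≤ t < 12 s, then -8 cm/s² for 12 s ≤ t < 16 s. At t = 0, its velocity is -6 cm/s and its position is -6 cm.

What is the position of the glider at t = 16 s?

On each constant-a segment, Δv = aΔt and Δx = v₀Δt + ½aΔt²; chain segment to segment.
0–3 s: v starts -6 cm/s; Δx = -6·3 + ½·9·3² = 22.5 cm; v ends 21 cm/s.
3–9 s: v starts 21 cm/s; Δx = 21·6 + ½·-12·6² = -90 cm; v ends -51 cm/s.
9–12 s: v starts -51 cm/s; Δx = -51·3 + ½·8·3² = -117 cm; v ends -27 cm/s.
12–16 s: v starts -27 cm/s; Δx = -27·4 + ½·-8·4² = -172 cm; v ends -59 cm/s.
x(16) = -6 + Σ Δx = -362.5 cm.

-362.5 cm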